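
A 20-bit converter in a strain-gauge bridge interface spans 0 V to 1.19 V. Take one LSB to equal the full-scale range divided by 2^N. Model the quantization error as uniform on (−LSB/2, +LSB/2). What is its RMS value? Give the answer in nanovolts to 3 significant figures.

328 nV

Full-scale range = 1.19 V.
One LSB is 1.19 V / 1048576 = 1.1349 µV.
RMS of a uniform error over width LSB is LSB/√12 = 328 nV.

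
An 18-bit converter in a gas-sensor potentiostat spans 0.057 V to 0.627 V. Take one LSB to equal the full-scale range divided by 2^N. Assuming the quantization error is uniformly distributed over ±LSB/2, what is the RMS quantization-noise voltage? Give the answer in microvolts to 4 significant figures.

Span: 0.627 V − (0.057 V) = 0.57 V.
LSB = 0.57 V ÷ 2^18 = 0.57/262144 V = 2.17438 µV.
σ_q = LSB/√12 = 2.17438 µV/3.4641 = 0.6277 µV.

0.6277 µV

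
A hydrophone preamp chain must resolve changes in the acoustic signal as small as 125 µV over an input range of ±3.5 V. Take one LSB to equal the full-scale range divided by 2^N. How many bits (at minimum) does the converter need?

16 bits

The full-scale span is 3.5 − (-3.5) = 7 V.
Need 2^N ≥ 7 V / 125 µV = 56000 → N_min = 16.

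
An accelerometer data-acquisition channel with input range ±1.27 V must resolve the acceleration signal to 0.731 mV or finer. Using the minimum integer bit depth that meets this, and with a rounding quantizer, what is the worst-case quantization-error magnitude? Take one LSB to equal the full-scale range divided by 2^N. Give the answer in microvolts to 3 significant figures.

310 µV

Span: 1.27 V − (-1.27 V) = 2.54 V.
Need 2^N ≥ 2.54 V / 0.731 mV = 3475 → N_min = 12.
One LSB is 2.54 V / 4096 = 0.62012 mV.
Max error for round-to-nearest is LSB/2 = 310 µV.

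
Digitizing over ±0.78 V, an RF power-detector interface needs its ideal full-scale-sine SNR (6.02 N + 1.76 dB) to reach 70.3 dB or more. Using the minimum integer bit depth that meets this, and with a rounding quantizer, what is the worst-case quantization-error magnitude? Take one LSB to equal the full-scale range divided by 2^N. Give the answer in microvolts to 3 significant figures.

Range = 0.78 − (-0.78) = 1.56 V.
6.02 N + 1.76 ≥ 70.3 gives N ≥ 11.385, so the minimum integer is 12.
LSB = 1.56 V ÷ 2^12 = 1.56/4096 V = 380.86 µV.
Max error for round-to-nearest is LSB/2 = 190 µV.

190 µV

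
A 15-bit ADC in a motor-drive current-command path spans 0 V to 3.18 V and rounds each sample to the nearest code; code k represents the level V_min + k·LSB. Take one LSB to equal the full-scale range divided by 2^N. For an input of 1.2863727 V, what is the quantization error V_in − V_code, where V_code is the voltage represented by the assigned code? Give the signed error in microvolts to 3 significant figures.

V_FS = 3.18 V. LSB = 3.18 V / 2^15 ≈ 97.05 µV.
(1.2863727 − (0)) / LSB = 1.2863727 × 32768/3.18 = 13255.3021. Nearest integer: k = 13255.
V_code = V_min + k × range/2^15 = 0 + 13255 × 3.18/32768 = 1.2863433838 V.
e = 1.2863727 − (1.2863433838) = +29.3 µV.

+29.3 µV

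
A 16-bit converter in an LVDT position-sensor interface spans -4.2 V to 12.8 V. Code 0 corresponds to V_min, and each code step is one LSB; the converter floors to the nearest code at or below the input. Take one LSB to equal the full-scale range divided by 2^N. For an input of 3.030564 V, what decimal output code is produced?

27874

Full-scale range = 12.8 V − (-4.2 V) = 17 V. LSB = 17 V / 2^16 ≈ 259.4 µV.
code = ⌊(V_in − V_min)/LSB⌋ = ⌊(V_in − V_min) × 2^16 / range⌋
     = ⌊(3.030564 − (-4.2)) × 65536 / 17⌋ = ⌊7.230564 × 65536/17⌋
     = ⌊27874.250⌋ = 27874.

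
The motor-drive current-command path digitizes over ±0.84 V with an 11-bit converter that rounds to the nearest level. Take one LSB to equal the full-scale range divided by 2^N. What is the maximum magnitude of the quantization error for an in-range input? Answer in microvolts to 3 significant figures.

Range = 0.84 − (-0.84) = 1.68 V.
One LSB is 1.68 V / 2048 = 0.82031 mV.
Worst-case error for round-to-nearest is half an LSB: 410 µV.

410 µV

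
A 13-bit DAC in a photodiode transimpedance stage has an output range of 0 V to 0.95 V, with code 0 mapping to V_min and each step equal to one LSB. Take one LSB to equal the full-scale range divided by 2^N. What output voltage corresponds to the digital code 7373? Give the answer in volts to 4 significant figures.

V_FS = 0.95 V. LSB = 0.95 V / 2^13.
V_out = 0 + 7373 × (0.95/8192) V
      = 0 + 0.855023 = 0.855023 V.

0.8550 V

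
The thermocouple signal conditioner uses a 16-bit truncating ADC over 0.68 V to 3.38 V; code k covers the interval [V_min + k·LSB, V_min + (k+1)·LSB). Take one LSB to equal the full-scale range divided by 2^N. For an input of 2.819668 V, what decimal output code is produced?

The full-scale span is 3.38 − (0.68) = 2.7 V. LSB = 2.7 V / 2^16 ≈ 41.20 µV.
(V_in − V_min) × 2^16/range = (2.819668 − (0.68)) × 65536/2.7 = 51935.290.
Floor → code = 51935.

51935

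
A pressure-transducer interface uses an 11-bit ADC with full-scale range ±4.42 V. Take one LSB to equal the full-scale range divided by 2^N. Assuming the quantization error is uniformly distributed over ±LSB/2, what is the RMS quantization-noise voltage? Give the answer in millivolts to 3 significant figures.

1.25 mV

Range = 4.42 − (-4.42) = 8.84 V.
LSB = 8.84 V / 2^11 = 4.3164 mV.
V_rms = LSB/√12 = 4.3164 mV / √12 = 1.25 mV.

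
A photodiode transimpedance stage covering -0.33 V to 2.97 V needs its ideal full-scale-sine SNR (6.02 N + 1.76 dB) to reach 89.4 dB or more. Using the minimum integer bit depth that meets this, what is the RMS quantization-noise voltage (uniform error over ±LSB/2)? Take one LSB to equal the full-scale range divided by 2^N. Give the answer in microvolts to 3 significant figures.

The full-scale span is 2.97 − (-0.33) = 3.3 V.
N ≥ (89.4 − 1.76)/6.02 = 14.558 → N_min = 15.
Step size = 3.3/32768 V = 100.71 µV.
V_rms = LSB/√12 = 29.1 µV.

29.1 µV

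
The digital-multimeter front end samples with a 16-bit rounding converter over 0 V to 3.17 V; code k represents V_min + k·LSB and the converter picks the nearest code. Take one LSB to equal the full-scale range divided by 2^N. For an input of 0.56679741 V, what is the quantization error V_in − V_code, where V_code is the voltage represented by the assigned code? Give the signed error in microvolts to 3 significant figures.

Range is 3.17 V. LSB = 3.17 V / 2^16 ≈ 48.37 µV.
Position in LSBs: (0.56679741 − (0)) × 65536/3.17 = 11717.8660; rounding gives k = 11718.
V_code = 0 + (11718/65536) × 3.17 = 0.56680389404 V.
Error = V_in − V_code = 0.56679741 − (0.56680389404) = −6.48 µV.

−6.48 µV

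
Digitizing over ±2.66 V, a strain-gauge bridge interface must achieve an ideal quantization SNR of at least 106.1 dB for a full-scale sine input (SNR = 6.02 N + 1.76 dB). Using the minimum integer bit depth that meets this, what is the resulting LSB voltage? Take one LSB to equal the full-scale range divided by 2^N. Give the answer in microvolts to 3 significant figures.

20.3 µV

Full-scale range = 2.66 V − (-2.66 V) = 5.32 V.
6.02 N + 1.76 ≥ 106.1 gives N ≥ 17.332, so the minimum integer is 18.
LSB = 5.32 V ÷ 2^18 = 5.32/262144 V = 20.3 µV.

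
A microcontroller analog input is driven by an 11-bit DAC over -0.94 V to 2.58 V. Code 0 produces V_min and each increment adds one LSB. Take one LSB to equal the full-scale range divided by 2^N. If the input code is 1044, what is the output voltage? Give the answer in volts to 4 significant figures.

Range = 2.58 − (-0.94) = 3.52 V. LSB = 3.52 V / 2^11.
V_out = -0.94 + 1044 × (3.52/2048) V
      = -0.94 V + 1.79438 V = 0.854375 V.

0.8544 V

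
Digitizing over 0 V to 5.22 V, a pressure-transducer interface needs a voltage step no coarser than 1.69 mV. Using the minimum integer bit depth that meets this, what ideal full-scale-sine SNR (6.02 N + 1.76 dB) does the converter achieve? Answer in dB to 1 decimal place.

74.0 dB

Full-scale range = 5.22 V.
Levels needed ≥ 5.22/1.69 mV = 3089. 2^12 = 4096 suffices, so N_min = 12.
SNR = 6.02 × 12 + 1.76 = 74.00 dB.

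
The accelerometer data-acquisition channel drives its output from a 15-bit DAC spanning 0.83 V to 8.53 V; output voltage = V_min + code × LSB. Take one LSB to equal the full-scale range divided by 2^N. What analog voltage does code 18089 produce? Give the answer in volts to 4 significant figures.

Range = 8.53 − (0.83) = 7.7 V. LSB = 7.7 V / 2^15.
V_out = V_min + code × LSB = 0.83 V + 18089 × 7.7 V / 32768
      = 0.83 + 4.25065 = 5.08065 V.

5.081 V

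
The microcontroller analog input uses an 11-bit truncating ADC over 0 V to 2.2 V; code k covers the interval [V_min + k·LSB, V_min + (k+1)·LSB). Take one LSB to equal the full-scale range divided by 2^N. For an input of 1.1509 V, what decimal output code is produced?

V_FS = 2.2 V. LSB = 2.2 V / 2^11 ≈ 1.074 mV.
V_in − V_min = 1.1509 − (0) = 1.1509 V.
Divide by LSB: 1.1509 × 2048/2.2 = 1071.3833.
Truncating gives code 1071.

1071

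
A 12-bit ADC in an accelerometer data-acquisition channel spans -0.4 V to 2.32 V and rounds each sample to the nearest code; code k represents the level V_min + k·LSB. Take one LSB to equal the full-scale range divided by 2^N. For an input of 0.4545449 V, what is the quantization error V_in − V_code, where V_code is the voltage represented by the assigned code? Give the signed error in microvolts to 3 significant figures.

−104 µV

The full-scale span is 2.32 − (-0.4) = 2.72 V. LSB = 2.72 V / 2^12 ≈ 0.6641 mV.
Position in LSBs: (0.4545449 − (-0.4)) × 4096/2.72 = 1286.8441; rounding gives k = 1287.
Reconstructed level: -0.4 + 1287 × 2.72/4096 V = 0.4546484375 V.
Error = V_in − V_code = 0.4545449 − (0.4546484375) = −104 µV.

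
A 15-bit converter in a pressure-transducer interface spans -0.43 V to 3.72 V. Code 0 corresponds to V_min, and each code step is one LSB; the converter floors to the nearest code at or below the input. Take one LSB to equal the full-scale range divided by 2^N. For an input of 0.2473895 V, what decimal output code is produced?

Span: 3.72 V − (-0.43 V) = 4.15 V. LSB = 4.15 V / 2^15 ≈ 126.6 µV.
(V_in − V_min) × 2^15/range = (0.2473895 − (-0.43)) × 32768/4.15 = 5348.602.
Floor → code = 5348.

5348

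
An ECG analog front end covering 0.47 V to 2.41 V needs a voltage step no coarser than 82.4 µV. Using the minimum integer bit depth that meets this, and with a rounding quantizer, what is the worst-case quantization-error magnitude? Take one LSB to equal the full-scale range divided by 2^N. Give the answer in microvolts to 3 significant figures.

29.6 µV

Span: 2.41 V − (0.47 V) = 1.94 V.
1.94 V / 82.4 µV = 23540. Since 2^14 = 16384 and 2^15 = 32768, N = 15.
LSB = 1.94 V / 2^15 = 59.204 µV.
Max error for round-to-nearest is LSB/2 = 29.6 µV.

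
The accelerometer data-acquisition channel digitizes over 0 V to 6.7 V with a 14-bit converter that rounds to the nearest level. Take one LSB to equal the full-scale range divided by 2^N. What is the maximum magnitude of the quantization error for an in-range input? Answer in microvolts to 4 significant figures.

204.5 µV

Range is 6.7 V.
LSB = 6.7 V ÷ 2^14 = 6.7/16384 V = 408.936 µV.
Worst-case error for round-to-nearest is half an LSB: 204.5 µV.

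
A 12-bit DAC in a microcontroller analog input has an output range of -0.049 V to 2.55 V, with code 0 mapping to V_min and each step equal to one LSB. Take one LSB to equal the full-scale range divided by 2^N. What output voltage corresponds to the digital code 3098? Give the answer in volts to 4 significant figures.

1.917 V

Full-scale range = 2.55 V − (-0.049 V) = 2.599 V. LSB = 2.599 V / 2^12.
Output = V_min + (3098/4096) × range = -0.049 + 0.756348 × 2.599 V
      = -0.049 + 1.96575 = 1.91675 V.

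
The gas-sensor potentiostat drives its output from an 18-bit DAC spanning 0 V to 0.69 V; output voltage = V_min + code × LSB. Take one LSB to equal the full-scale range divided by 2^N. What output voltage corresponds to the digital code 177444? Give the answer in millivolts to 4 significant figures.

Span = 0.69 V. LSB = 0.69 V / 2^18.
Output = V_min + (177444/262144) × range = 0 + 0.676895 × 0.69 V
      = 0 V + 0.467058 V = 0.467058 V.

467.1 mV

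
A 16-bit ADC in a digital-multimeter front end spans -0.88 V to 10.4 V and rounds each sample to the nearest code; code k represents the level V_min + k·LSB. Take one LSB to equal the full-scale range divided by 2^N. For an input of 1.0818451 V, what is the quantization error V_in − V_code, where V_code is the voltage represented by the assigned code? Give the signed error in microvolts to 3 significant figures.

Range = 10.4 − (-0.88) = 11.28 V. LSB = 11.28 V / 2^16 ≈ 172.1 µV.
(1.0818451 − (-0.88)) / LSB = 1.9618451 × 65536/11.28 = 11398.1809. Nearest integer: k = 11398.
V_code = V_min + k × range/2^16 = -0.88 + 11398 × 11.28/65536 = 1.0818139648 V.
Error = V_in − V_code = 1.0818451 − (1.0818139648) = +31.1 µV.

+31.1 µV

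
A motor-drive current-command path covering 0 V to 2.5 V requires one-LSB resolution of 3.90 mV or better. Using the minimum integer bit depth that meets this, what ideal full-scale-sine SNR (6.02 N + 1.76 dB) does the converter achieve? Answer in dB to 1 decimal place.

62.0 dB

Range is 2.5 V.
Levels needed ≥ 2.5/3.90 mV = 641.0. 2^10 = 1024 suffices, so N_min = 10.
6.02(10) + 1.76 = 61.96 dB.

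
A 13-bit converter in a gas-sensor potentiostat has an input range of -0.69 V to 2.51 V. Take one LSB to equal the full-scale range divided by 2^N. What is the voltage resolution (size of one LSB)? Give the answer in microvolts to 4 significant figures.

390.6 µV

Range = 2.51 − (-0.69) = 3.2 V.
There are 2^13 = 8192 steps.
One LSB is 3.2 V / 8192 = 390.6 µV.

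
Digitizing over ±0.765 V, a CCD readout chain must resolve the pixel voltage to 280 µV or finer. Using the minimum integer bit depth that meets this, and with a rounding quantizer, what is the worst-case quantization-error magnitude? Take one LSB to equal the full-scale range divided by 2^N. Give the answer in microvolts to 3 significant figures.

93.4 µV

Range = 0.765 − (-0.765) = 1.53 V.
Required number of levels: 1.53/280 µV = 5464.3; smallest N with 2^N ≥ that is 13.
One LSB is 1.53 V / 8192 = 186.77 µV.
|e|_max = LSB/2 = 93.4 µV.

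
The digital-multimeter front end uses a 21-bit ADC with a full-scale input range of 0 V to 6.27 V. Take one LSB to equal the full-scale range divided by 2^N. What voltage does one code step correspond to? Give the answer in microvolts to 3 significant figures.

Span = 6.27 V.
Number of codes = 2^21 = 2097152.
LSB = 6.27 V ÷ 2^21 = 6.27/2097152 V = 2.99 µV.

2.99 µV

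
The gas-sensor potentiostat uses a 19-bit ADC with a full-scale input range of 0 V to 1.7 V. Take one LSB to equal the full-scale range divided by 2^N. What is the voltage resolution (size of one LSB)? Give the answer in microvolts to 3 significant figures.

3.24 µV

Span = 1.7 V.
2^19 = 524288 levels.
Step size = 1.7/524288 V = 3.24 µV.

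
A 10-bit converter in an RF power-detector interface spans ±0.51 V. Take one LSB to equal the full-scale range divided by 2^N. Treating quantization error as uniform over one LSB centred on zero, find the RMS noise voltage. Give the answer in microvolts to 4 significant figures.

287.5 µV

The full-scale span is 0.51 − (-0.51) = 1.02 V.
One LSB is 1.02 V / 1024 = 0.996094 mV.
V_rms = LSB/√12 = 0.996094 mV / √12 = 287.5 µV.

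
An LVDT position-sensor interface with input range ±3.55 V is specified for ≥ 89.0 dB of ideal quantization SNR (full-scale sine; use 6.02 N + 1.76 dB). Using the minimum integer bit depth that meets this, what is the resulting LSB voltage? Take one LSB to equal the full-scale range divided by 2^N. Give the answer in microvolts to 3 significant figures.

217 µV

The full-scale span is 3.55 − (-3.55) = 7.1 V.
Required N = ⌈(89.0 − 1.76)/6.02⌉ = ⌈14.492⌉ = 15.
Step size = 7.1/32768 V = 217 µV.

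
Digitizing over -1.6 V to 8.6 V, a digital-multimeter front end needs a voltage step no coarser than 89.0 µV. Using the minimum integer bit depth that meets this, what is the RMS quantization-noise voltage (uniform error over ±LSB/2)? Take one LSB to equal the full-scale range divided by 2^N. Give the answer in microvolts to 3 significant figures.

Range = 8.6 − (-1.6) = 10.2 V.
Need 2^N ≥ 10.2 V / 89.0 µV = 114600 → N_min = 17.
LSB = 10.2 V / 2^17 = 77.820 µV.
σ_q = LSB/√12 = 77.820 µV/3.4641 = 22.5 µV.

22.5 µV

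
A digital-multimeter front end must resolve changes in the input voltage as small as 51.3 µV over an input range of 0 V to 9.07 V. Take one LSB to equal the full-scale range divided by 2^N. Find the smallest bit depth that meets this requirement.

18 bits

Span = 9.07 V.
Required number of levels: 9.07/51.3 µV = 176800; smallest N with 2^N ≥ that is 18.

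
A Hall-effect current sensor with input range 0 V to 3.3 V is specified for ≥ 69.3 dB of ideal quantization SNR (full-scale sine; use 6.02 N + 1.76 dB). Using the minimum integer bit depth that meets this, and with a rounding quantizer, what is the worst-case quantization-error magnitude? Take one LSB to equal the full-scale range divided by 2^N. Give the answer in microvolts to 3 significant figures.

Full-scale range = 3.3 V.
N ≥ (69.3 − 1.76)/6.02 = 11.219 → N_min = 12.
LSB = 3.3 V ÷ 2^12 = 3.3/4096 V = 0.80566 mV.
Max error for round-to-nearest is LSB/2 = 403 µV.

403 µV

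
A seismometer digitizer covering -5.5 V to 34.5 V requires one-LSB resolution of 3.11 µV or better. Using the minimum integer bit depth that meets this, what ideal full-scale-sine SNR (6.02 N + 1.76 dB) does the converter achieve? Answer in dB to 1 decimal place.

Span: 34.5 V − (-5.5 V) = 40 V.
Required number of levels: 40/3.11 µV = 1.2862e7; smallest N with 2^N ≥ that is 24.
Ideal SNR at N = 24: 6.02·24 + 1.76 = 146.2 dB.

146.2 dB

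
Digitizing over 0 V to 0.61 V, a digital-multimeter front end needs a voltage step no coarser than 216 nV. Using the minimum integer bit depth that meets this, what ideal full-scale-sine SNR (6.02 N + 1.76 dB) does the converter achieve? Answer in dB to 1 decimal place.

134.2 dB

Range is 0.61 V.
Required number of levels: 0.61/216 nV = 2.8241e6; smallest N with 2^N ≥ that is 22.
Ideal SNR at N = 22: 6.02·22 + 1.76 = 134.2 dB.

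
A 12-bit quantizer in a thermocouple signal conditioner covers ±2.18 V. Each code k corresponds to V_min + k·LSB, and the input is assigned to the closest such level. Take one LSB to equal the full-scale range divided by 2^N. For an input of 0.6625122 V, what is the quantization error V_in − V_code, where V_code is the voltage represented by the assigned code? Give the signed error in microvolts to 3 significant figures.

+422 µV

Span: 2.18 V − (-2.18 V) = 4.36 V. LSB = 4.36 V / 2^12 ≈ 1.064 mV.
(0.6625122 − (-2.18)) / LSB = 2.8425122 × 4096/4.36 = 2670.3968. Nearest integer: k = 2670.
V_code = V_min + k × range/2^12 = -2.18 + 2670 × 4.36/4096 = 0.6620898438 V.
Error = V_in − V_code = 0.6625122 − (0.6620898438) = +422 µV.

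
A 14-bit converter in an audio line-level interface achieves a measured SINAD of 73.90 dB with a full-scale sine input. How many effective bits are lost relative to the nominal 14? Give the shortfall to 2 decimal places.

2.02 bits

N_eff = (73.90 − 1.76)/6.02 = 11.9834 bits.
Lost resolution: 14 − 11.9834 = 2.0166 bits.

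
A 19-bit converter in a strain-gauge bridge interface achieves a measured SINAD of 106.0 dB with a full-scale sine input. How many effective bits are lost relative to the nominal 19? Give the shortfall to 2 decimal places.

1.68 bits

N_eff = (106.0 − 1.76)/6.02 = 17.3156 bits.
Shortfall = 19 − 17.3156 = 1.6844 bits.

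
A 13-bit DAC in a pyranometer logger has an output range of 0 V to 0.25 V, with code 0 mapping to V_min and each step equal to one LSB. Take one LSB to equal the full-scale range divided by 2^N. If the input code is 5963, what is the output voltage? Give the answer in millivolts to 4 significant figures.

Span = 0.25 V. LSB = 0.25 V / 2^13.
V_out = 0 + 5963 × (0.25/8192) V
      = 0 + 0.181976 = 0.181976 V.

182.0 mV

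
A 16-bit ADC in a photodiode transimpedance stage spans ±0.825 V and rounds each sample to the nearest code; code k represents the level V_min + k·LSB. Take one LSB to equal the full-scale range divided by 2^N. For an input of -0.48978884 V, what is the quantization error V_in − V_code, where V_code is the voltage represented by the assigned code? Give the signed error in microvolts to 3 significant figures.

Span: 0.825 V − (-0.825 V) = 1.65 V. LSB = 1.65 V / 2^16 ≈ 25.18 µV.
(V_in − V_min)/LSB = (-0.48978884 − (-0.825)) × 65536/1.65 = 13314.1810 → nearest code k = 13314.
V_code = V_min + k × range/2^16 = -0.825 + 13314 × 1.65/65536 = -0.48979339600 V.
V_in − V_code = -0.48978884 − (-0.48979339600) = +4.56 µV.

+4.56 µV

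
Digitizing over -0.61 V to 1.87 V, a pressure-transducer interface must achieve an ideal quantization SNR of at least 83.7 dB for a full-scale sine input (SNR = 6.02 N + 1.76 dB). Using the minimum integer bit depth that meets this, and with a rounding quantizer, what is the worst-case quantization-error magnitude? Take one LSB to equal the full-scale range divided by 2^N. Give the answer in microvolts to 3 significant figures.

The full-scale span is 1.87 − (-0.61) = 2.48 V.
Required N = ⌈(83.7 − 1.76)/6.02⌉ = ⌈13.611⌉ = 14.
Step size = 2.48/16384 V = 151.37 µV.
Half an LSB is 75.7 µV.

75.7 µV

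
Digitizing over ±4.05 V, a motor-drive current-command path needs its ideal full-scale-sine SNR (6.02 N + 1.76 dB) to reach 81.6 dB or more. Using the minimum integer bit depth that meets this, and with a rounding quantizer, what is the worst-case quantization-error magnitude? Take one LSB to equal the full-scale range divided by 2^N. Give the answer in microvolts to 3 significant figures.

247 µV

Span: 4.05 V − (-4.05 V) = 8.1 V.
N ≥ (81.6 − 1.76)/6.02 = 13.262 → N_min = 14.
One LSB is 8.1 V / 16384 = 494.38 µV.
|e|_max = LSB/2 = 247 µV.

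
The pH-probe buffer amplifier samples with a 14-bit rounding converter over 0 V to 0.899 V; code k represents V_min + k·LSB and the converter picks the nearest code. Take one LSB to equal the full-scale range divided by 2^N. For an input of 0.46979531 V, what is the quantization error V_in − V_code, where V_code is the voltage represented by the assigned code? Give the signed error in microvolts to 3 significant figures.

−6.81 µV

V_FS = 0.899 V. LSB = 0.899 V / 2^14 ≈ 54.87 µV.
(V_in − V_min)/LSB = (0.46979531 − (0)) × 16384/0.899 = 8561.8758 → nearest code k = 8562.
Reconstructed level: 0 + 8562 × 0.899/16384 V = 0.46980212402 V.
V_in − V_code = 0.46979531 − (0.46980212402) = −6.81 µV.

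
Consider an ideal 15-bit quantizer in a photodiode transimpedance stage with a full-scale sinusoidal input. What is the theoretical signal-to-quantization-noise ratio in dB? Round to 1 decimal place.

For an ideal N-bit converter with full-scale sine input, SNR = 6.02 N + 1.76 dB. SNR = 6.02 × 15 + 1.76 = 90.30 + 1.76 = 92.06 dB.

92.1 dB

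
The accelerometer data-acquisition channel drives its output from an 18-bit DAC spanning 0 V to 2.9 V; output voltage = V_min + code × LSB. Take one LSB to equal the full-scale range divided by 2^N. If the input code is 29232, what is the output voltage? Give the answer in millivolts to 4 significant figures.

323.4 mV

Range is 2.9 V. LSB = 2.9 V / 2^18.
V_out = V_min + code × LSB = 0 V + 29232 × 2.9 V / 262144
      = 0 V + 0.323383 V = 0.323383 V.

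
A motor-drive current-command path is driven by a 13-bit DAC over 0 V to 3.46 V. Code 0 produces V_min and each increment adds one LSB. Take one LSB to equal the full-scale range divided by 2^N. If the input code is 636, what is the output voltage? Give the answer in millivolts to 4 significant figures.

268.6 mV

Span = 3.46 V. LSB = 3.46 V / 2^13.
V_out = 0 + 636 × (3.46/8192) V
      = 0 V + 0.268623 V = 0.268623 V.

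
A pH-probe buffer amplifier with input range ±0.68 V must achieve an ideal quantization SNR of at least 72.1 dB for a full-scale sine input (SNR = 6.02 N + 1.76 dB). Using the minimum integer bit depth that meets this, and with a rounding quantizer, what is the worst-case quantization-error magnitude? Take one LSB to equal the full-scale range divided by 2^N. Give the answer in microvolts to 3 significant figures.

Range = 0.68 − (-0.68) = 1.36 V.
Solving 6.02 N ≥ 72.1 − 1.76: N ≥ 11.684. Round up → N = 12.
LSB = 1.36 V / 2^12 = 332.03 µV.
Half an LSB is 166 µV.

166 µV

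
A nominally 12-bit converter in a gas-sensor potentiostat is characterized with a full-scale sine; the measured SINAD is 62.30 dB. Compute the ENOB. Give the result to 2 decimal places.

ENOB = (62.30 − 1.76)/6.02 = 10.0565 bits.

10.06 bits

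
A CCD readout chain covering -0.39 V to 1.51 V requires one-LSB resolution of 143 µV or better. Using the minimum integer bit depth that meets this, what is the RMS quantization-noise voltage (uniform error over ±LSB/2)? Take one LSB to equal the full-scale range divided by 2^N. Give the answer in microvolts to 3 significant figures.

Span: 1.51 V − (-0.39 V) = 1.9 V.
Need 2^N ≥ 1.9 V / 143 µV = 13290 → N_min = 14.
LSB = 1.9 V / 2^14 = 115.97 µV.
V_rms = LSB/√12 = 33.5 µV.

33.5 µV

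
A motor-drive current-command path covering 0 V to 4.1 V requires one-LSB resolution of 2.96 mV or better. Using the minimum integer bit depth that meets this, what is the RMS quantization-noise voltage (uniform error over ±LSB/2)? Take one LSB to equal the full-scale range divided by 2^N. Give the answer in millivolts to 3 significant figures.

0.578 mV

Full-scale range = 4.1 V.
Required number of levels: 4.1/2.96 mV = 1385.1; smallest N with 2^N ≥ that is 11.
LSB = 4.1 V ÷ 2^11 = 4.1/2048 V = 2.0020 mV.
σ_q = LSB/√12 = 2.0020 mV/3.4641 = 0.578 mV.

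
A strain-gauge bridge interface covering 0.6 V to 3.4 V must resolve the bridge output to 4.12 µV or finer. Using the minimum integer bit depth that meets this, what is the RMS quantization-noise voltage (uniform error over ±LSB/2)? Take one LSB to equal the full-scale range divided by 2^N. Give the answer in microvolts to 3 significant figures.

0.771 µV

Range = 3.4 − (0.6) = 2.8 V.
Required number of levels: 2.8/4.12 µV = 679610; smallest N with 2^N ≥ that is 20.
LSB = 2.8 V / 2^20 = 2.6703 µV.
V_rms = LSB/√12 = 0.771 µV.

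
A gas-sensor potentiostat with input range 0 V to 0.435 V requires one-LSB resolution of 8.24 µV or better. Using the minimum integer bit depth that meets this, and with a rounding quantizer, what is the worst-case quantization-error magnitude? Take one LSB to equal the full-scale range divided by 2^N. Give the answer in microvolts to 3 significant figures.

Full-scale range = 0.435 V.
Levels needed ≥ 0.435/8.24 µV = 52790. 2^16 = 65536 suffices, so N_min = 16.
Step size = 0.435/65536 V = 6.6376 µV.
Max error for round-to-nearest is LSB/2 = 3.32 µV.

3.32 µV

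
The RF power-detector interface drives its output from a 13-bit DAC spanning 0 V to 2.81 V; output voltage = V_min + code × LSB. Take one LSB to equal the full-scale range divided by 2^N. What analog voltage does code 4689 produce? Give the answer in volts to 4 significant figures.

Span = 2.81 V. LSB = 2.81 V / 2^13.
V_out = V_min + code × LSB = 0 V + 4689 × 2.81 V / 8192
      = 0 + 1.60841 = 1.60841 V.

1.608 V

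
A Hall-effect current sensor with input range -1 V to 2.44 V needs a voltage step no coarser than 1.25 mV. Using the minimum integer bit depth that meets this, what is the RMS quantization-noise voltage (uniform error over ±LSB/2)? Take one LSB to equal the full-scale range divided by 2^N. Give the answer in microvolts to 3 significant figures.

242 µV

Span: 2.44 V − (-1 V) = 3.44 V.
Required number of levels: 3.44/1.25 mV = 2752.0; smallest N with 2^N ≥ that is 12.
LSB = 3.44 V ÷ 2^12 = 3.44/4096 V = 0.83984 mV.
RMS noise = LSB/√12 = 242 µV.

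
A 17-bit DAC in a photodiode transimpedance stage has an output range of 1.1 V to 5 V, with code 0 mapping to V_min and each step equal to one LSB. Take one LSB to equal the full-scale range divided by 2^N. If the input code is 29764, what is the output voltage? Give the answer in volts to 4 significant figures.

1.986 V

Full-scale range = 5 V − (1.1 V) = 3.9 V. LSB = 3.9 V / 2^17.
Output = V_min + (29764/131072) × range = 1.1 + 0.227081 × 3.9 V
      = 1.1 V + 0.885617 V = 1.98562 V.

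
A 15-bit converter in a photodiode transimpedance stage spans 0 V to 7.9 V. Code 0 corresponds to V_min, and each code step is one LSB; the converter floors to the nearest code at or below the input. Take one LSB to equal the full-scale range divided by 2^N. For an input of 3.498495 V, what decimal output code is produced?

V_FS = 7.9 V. LSB = 7.9 V / 2^15 ≈ 241.1 µV.
V_in − V_min = 3.498495 − (0) = 3.498495 V.
Divide by LSB: 3.498495 × 32768/7.9 = 14511.2258.
Truncating gives code 14511.

14511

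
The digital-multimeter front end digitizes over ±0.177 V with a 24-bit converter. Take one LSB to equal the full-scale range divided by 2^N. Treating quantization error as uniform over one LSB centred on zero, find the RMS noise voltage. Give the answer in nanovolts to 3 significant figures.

6.09 nV

Range = 0.177 − (-0.177) = 0.354 V.
Step size = 0.354/16777216 V = 21.100 nV.
RMS of a uniform error over width LSB is LSB/√12 = 6.09 nV.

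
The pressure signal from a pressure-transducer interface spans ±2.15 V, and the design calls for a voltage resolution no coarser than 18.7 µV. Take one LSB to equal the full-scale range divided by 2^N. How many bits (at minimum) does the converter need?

Range = 2.15 − (-2.15) = 4.3 V.
Required number of levels: 4.3/18.7 µV = 229950; smallest N with 2^N ≥ that is 18.

18 bits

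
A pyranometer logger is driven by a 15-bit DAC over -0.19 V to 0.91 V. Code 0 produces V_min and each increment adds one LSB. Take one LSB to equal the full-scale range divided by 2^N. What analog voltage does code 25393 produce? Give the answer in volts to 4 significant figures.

Range = 0.91 − (-0.19) = 1.1 V. LSB = 1.1 V / 2^15.
V_out = V_min + code × LSB = -0.19 V + 25393 × 1.1 V / 32768
      = -0.19 V + 0.852426 V = 0.662426 V.

0.6624 V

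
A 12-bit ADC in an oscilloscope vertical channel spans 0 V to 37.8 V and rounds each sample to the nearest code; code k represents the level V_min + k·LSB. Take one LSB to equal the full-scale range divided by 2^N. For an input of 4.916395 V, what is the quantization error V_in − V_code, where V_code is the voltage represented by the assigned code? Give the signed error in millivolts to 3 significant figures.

−2.40 mV

Full-scale range = 37.8 V. LSB = 37.8 V / 2^12 ≈ 9.229 mV.
(V_in − V_min)/LSB = (4.916395 − (0)) × 4096/37.8 = 532.7395 → nearest code k = 533.
V_code = V_min + k × range/2^12 = 0 + 533 × 37.8/4096 = 4.918798828 V.
e = 4.916395 − (4.918798828) = −2.40 mV.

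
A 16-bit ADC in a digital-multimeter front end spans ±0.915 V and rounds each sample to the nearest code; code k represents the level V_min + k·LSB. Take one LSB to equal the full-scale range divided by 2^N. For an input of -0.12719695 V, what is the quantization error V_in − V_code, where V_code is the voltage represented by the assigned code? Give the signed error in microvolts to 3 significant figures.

The full-scale span is 0.915 − (-0.915) = 1.83 V. LSB = 1.83 V / 2^16 ≈ 27.92 µV.
(V_in − V_min)/LSB = (-0.12719695 − (-0.915)) × 65536/1.83 = 28212.8200 → nearest code k = 28213.
V_code = V_min + k × range/2^16 = -0.915 + 28213 × 1.83/65536 = -0.12719192505 V.
Error = V_in − V_code = -0.12719695 − (-0.12719192505) = −5.02 µV.

−5.02 µV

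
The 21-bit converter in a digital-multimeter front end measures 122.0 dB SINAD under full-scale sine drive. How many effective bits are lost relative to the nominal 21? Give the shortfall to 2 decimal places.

N_eff = (122.0 − 1.76)/6.02 = 19.9734 bits.
21 − 19.9734 = 1.03 bits below nominal.

1.03 bits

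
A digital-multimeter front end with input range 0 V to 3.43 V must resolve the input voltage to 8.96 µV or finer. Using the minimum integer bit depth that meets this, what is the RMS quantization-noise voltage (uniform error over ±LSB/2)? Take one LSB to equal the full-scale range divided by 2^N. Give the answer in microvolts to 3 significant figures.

1.89 µV

V_FS = 3.43 V.
Need 2^N ≥ 3.43 V / 8.96 µV = 382800 → N_min = 19.
LSB = 3.43 V ÷ 2^19 = 3.43/524288 V = 6.5422 µV.
σ_q = LSB/√12 = 6.5422 µV/3.4641 = 1.89 µV.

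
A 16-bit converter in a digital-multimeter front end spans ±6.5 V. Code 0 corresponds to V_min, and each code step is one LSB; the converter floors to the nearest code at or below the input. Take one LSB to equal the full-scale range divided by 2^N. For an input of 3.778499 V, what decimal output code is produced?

51816

Range = 6.5 − (-6.5) = 13 V. LSB = 13 V / 2^16 ≈ 198.4 µV.
code = ⌊(V_in − V_min)/LSB⌋ = ⌊(V_in − V_min) × 2^16 / range⌋
     = ⌊(3.778499 − (-6.5)) × 65536 / 13⌋ = ⌊10.278499 × 65536/13⌋
     = ⌊51816.285⌋ = 51816.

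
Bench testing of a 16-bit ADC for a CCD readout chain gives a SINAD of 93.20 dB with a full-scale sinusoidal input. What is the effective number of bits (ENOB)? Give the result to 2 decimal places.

ENOB = (SINAD − 1.76) / 6.02 = (93.20 − 1.76) / 6.02 = 91.44 / 6.02 = 15.1894.

15.19 bits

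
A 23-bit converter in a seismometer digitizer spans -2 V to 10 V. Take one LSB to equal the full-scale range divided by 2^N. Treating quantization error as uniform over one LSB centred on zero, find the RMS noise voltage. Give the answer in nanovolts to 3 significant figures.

The full-scale span is 10 − (-2) = 12 V.
LSB = 12 V / 2^23 = 1.4305 µV.
For a uniform distribution on [−LSB/2, +LSB/2], V_rms = LSB/√12 = 1.4305 µV/3.4641 = 413 nV.

413 nV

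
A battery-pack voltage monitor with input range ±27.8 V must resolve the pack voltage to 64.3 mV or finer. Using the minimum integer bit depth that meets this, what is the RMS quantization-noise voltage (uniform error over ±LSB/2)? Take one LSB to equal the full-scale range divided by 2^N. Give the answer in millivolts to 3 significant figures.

15.7 mV

Span: 27.8 V − (-27.8 V) = 55.6 V.
Required number of levels: 55.6/64.3 mV = 864.70; smallest N with 2^N ≥ that is 10.
One LSB is 55.6 V / 1024 = 54.297 mV.
σ_q = LSB/√12 = 54.297 mV/3.4641 = 15.7 mV.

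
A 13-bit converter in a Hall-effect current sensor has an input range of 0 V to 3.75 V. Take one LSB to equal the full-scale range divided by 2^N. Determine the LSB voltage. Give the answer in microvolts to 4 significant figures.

Range is 3.75 V.
There are 2^13 = 8192 steps.
LSB = 3.75 V / 2^13 = 457.8 µV.

457.8 µV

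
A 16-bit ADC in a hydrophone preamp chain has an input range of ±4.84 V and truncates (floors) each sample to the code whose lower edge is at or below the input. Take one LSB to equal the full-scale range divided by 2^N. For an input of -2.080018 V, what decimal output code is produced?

18685

Full-scale range = 4.84 V − (-4.84 V) = 9.68 V. LSB = 9.68 V / 2^16 ≈ 147.7 µV.
V_in − V_min = -2.080018 − (-4.84) = 2.759982 V.
Divide by LSB: 2.759982 × 65536/9.68 = 18685.7624.
Truncating gives code 18685.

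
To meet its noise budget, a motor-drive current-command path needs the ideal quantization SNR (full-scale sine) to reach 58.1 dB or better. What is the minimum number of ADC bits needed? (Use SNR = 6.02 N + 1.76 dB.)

6.02 N + 1.76 ≥ 58.1 gives N ≥ 9.359, so the minimum integer is 10.

10 bits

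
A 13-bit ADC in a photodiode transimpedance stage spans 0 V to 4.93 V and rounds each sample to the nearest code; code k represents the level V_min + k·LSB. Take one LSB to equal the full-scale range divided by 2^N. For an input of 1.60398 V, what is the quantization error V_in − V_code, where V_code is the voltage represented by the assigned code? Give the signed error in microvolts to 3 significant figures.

Full-scale range = 4.93 V. LSB = 4.93 V / 2^13 ≈ 0.6018 mV.
Position in LSBs: (1.60398 − (0)) × 8192/4.93 = 2665.2747; rounding gives k = 2665.
V_code = V_min + k × range/2^13 = 0 + 2665 × 4.93/8192 = 1.603814697 V.
Error = V_in − V_code = 1.60398 − (1.603814697) = +165 µV.

+165 µV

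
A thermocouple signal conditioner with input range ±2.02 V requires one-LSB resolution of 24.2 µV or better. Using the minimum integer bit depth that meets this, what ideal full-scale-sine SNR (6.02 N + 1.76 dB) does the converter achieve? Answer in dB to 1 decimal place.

Range = 2.02 − (-2.02) = 4.04 V.
4.04 V / 24.2 µV = 166900. Since 2^17 = 131072 and 2^18 = 262144, N = 18.
Ideal SNR at N = 18: 6.02·18 + 1.76 = 110.1 dB.

110.1 dB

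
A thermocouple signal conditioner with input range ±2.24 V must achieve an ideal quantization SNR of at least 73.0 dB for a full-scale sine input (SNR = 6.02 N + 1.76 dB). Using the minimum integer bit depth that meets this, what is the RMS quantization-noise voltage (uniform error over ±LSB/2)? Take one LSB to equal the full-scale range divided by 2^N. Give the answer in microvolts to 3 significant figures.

Range = 2.24 − (-2.24) = 4.48 V.
Required N = ⌈(73.0 − 1.76)/6.02⌉ = ⌈11.834⌉ = 12.
One LSB is 4.48 V / 4096 = 1.0938 mV.
σ_q = LSB/√12 = 1.0938 mV/3.4641 = 316 µV.

316 µV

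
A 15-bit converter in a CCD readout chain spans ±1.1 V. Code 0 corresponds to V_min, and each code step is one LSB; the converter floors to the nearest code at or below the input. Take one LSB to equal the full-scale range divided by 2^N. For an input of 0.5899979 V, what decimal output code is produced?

25171

The full-scale span is 1.1 − (-1.1) = 2.2 V. LSB = 2.2 V / 2^15 ≈ 67.14 µV.
V_in − V_min = 0.5899979 − (-1.1) = 1.6899979 V.
Divide by LSB: 1.6899979 × 32768/2.2 = 25171.7505.
Truncating gives code 25171.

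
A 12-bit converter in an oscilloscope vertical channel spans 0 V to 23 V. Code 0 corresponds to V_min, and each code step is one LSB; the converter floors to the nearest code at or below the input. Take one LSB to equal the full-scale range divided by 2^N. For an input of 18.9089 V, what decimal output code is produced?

Span = 23 V. LSB = 23 V / 2^12 ≈ 5.615 mV.
V_in − V_min = 18.9089 − (0) = 18.9089 V.
Divide by LSB: 18.9089 × 4096/23 = 3367.4285.
Truncating gives code 3367.

3367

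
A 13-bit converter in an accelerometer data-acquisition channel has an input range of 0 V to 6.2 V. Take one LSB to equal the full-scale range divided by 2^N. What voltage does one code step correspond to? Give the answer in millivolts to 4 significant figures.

0.7568 mV

Span = 6.2 V.
There are 2^13 = 8192 steps.
Step size = 6.2/8192 V = 0.7568 mV.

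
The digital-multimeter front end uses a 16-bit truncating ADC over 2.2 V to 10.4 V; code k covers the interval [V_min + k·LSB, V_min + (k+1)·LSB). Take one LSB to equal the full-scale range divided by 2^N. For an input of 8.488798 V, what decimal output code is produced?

50261

Span: 10.4 V − (2.2 V) = 8.2 V. LSB = 8.2 V / 2^16 ≈ 125.1 µV.
V_in − V_min = 8.488798 − (2.2) = 6.288798 V.
Divide by LSB: 6.288798 × 65536/8.2 = 50261.3007.
Truncating gives code 50261.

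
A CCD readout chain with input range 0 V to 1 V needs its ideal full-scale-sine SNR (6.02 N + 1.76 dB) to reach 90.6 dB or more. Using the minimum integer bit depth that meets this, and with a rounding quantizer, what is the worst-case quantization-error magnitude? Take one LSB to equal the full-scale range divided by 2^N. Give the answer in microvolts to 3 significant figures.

15.3 µV

Span = 1 V.
Required N = ⌈(90.6 − 1.76)/6.02⌉ = ⌈14.757⌉ = 15.
LSB = 1 V ÷ 2^15 = 1/32768 V = 30.518 µV.
Half an LSB is 15.3 µV.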